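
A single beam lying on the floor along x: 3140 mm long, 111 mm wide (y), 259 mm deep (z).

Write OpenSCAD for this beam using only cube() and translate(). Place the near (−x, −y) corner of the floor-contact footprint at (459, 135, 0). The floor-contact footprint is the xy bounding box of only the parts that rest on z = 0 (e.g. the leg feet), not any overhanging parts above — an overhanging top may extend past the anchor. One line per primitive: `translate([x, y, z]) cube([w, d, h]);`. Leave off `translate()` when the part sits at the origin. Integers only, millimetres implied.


translate([459, 135, 0]) cube([3140, 111, 259]);


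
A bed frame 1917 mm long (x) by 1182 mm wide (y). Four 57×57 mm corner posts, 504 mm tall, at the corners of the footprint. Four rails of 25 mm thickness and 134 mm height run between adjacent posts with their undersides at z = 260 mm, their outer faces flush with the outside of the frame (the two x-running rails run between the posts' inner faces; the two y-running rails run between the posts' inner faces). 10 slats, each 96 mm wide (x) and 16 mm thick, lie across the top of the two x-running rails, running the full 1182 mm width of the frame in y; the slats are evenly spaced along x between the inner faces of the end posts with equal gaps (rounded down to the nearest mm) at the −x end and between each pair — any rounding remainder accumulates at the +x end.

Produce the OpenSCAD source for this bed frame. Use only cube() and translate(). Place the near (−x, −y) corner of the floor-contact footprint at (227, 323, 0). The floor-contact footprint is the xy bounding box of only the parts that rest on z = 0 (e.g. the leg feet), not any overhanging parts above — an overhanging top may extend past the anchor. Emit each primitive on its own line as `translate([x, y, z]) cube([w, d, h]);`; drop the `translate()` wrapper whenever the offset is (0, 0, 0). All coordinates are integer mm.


translate([227, 323, 0]) cube([57, 57, 504]);
translate([227, 1448, 0]) cube([57, 57, 504]);
translate([2087, 323, 0]) cube([57, 57, 504]);
translate([2087, 1448, 0]) cube([57, 57, 504]);
translate([284, 323, 260]) cube([1803, 25, 134]);
translate([284, 1480, 260]) cube([1803, 25, 134]);
translate([227, 380, 260]) cube([25, 1068, 134]);
translate([2119, 380, 260]) cube([25, 1068, 134]);
translate([360, 323, 394]) cube([96, 1182, 16]);
translate([532, 323, 394]) cube([96, 1182, 16]);
translate([704, 323, 394]) cube([96, 1182, 16]);
translate([876, 323, 394]) cube([96, 1182, 16]);
translate([1048, 323, 394]) cube([96, 1182, 16]);
translate([1220, 323, 394]) cube([96, 1182, 16]);
translate([1392, 323, 394]) cube([96, 1182, 16]);
translate([1564, 323, 394]) cube([96, 1182, 16]);
translate([1736, 323, 394]) cube([96, 1182, 16]);
translate([1908, 323, 394]) cube([96, 1182, 16]);


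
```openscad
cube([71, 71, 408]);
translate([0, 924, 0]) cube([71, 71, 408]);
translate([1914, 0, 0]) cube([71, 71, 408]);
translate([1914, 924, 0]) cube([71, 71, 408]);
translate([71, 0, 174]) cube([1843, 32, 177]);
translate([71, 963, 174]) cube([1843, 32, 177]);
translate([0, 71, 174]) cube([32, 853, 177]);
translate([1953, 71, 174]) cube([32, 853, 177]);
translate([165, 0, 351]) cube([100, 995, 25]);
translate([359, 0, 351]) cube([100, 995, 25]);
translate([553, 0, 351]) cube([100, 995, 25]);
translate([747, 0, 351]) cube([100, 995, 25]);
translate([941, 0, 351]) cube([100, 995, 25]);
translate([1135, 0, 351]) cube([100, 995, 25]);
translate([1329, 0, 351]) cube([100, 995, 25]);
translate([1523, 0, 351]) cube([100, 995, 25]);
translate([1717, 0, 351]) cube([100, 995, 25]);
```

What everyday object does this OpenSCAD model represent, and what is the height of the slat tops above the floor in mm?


A bed frame. The slat-top height is 376 mm.

Four posts, four rails, and a row of slats — a bed frame. Slats sit on the rails at z = 174 + 177 = 351; with slat thickness 25, the top is 376 mm.


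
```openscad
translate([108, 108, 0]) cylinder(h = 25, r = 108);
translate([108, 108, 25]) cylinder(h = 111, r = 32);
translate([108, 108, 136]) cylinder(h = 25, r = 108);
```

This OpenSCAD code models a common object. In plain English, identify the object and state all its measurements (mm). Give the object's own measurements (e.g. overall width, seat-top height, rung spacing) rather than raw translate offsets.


A spool: two coaxial disc flanges of radius 108 mm and thickness 25 mm, joined by a core cylinder of radius 32 mm and height 111 mm. The lower flange rests on z = 0 and the three cylinders share a vertical axis.


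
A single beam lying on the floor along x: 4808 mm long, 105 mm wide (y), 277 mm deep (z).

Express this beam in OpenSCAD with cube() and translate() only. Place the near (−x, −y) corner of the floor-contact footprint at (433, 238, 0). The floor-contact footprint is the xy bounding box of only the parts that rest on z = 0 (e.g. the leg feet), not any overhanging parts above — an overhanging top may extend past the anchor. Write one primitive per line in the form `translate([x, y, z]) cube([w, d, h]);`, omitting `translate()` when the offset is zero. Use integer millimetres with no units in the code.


translate([433, 238, 0]) cube([4808, 105, 277]);


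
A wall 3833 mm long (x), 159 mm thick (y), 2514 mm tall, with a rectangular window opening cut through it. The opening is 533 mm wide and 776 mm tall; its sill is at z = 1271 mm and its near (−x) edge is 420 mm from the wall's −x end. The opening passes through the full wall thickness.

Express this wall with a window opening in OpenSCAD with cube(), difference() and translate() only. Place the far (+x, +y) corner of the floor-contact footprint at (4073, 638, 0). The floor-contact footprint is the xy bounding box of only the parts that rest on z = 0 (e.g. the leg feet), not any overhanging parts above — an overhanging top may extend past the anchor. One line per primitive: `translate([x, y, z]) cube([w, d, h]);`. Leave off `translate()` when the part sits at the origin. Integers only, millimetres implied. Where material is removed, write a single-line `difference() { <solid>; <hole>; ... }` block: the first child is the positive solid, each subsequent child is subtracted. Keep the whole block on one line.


difference() { translate([240, 479, 0]) cube([3833, 159, 2514]); translate([660, 479, 1271]) cube([533, 159, 776]); }


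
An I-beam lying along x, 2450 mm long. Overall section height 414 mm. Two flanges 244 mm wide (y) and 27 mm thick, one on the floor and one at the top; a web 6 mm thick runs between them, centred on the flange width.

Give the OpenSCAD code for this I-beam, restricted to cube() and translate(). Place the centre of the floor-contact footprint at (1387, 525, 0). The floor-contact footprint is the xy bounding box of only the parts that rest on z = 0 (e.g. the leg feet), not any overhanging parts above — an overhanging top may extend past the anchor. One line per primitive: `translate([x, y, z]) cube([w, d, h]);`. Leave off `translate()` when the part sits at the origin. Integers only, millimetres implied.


translate([162, 403, 0]) cube([2450, 244, 27]);
translate([162, 522, 27]) cube([2450, 6, 360]);
translate([162, 403, 387]) cube([2450, 244, 27]);


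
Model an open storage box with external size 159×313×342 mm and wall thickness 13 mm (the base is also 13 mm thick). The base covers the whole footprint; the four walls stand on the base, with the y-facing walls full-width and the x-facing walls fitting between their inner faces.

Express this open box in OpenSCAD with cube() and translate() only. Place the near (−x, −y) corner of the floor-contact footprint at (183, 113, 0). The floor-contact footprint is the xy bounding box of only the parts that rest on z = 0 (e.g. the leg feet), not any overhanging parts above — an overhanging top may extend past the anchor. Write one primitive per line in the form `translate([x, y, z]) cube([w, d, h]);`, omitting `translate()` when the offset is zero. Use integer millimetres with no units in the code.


translate([183, 113, 0]) cube([159, 313, 13]);
translate([183, 113, 13]) cube([159, 13, 329]);
translate([183, 413, 13]) cube([159, 13, 329]);
translate([183, 126, 13]) cube([13, 287, 329]);
translate([329, 126, 13]) cube([13, 287, 329]);


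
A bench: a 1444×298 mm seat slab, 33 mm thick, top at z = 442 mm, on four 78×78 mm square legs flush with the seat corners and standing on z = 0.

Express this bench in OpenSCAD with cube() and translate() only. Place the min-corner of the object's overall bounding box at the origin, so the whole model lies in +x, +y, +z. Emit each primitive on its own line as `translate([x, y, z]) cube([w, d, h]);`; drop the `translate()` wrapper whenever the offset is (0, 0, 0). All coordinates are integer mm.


translate([0, 0, 409]) cube([1444, 298, 33]);
cube([78, 78, 409]);
translate([0, 220, 0]) cube([78, 78, 409]);
translate([1366, 0, 0]) cube([78, 78, 409]);
translate([1366, 220, 0]) cube([78, 78, 409]);


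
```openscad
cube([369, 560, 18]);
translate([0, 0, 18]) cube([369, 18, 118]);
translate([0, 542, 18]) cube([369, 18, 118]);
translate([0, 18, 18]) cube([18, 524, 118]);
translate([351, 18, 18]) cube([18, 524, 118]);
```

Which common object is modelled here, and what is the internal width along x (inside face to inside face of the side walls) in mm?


An open box. The internal width is 333 mm.

A 369×560 base slab with four walls standing on it — an open box. The base is 369 mm wide and the walls are 18 mm thick, so the internal width is 369 − 2 × 18 = 333 mm.


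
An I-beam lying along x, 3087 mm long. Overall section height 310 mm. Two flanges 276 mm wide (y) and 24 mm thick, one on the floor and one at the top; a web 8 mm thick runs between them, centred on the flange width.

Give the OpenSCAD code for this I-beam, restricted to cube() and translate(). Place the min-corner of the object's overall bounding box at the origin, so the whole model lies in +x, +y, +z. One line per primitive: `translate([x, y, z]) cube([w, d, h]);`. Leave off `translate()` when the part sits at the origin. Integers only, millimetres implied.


cube([3087, 276, 24]);
translate([0, 134, 24]) cube([3087, 8, 262]);
translate([0, 0, 286]) cube([3087, 276, 24]);


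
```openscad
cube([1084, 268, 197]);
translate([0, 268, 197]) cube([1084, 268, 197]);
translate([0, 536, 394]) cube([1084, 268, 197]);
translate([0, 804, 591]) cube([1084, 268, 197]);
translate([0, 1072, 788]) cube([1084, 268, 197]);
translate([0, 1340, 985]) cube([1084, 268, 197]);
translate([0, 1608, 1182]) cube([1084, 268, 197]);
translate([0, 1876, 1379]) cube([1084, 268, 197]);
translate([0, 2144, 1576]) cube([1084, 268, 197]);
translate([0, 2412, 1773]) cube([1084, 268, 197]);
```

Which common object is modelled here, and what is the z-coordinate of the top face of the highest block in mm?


A staircase. The total rise is 1970 mm.

10 identical blocks, each offset up and back from the previous — a staircase. Each step is 197 mm tall and there are 10 of them, so the total rise is 10 × 197 = 1970 mm.


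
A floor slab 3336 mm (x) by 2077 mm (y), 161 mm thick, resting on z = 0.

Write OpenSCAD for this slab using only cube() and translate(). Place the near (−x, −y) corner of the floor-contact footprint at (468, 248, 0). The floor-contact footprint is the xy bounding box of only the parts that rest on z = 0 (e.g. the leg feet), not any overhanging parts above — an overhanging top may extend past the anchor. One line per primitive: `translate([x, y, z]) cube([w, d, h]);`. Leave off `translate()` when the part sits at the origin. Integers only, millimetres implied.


translate([468, 248, 0]) cube([3336, 2077, 161]);


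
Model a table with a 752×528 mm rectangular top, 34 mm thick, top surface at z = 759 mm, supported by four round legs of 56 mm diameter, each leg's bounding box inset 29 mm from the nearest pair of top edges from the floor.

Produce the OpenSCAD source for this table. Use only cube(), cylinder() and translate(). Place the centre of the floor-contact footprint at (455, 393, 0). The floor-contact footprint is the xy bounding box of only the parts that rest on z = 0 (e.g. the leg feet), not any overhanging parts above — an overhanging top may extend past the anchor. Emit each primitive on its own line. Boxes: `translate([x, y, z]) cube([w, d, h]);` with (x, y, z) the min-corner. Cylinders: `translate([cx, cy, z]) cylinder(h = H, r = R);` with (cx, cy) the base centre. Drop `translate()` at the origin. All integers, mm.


// leg_h = 759 - 34 = 725
translate([79, 129, 725]) cube([752, 528, 34]);
translate([136, 186, 0]) cylinder(h = 725, r = 28);
translate([774, 186, 0]) cylinder(h = 725, r = 28);
translate([136, 600, 0]) cylinder(h = 725, r = 28);
translate([774, 600, 0]) cylinder(h = 725, r = 28);


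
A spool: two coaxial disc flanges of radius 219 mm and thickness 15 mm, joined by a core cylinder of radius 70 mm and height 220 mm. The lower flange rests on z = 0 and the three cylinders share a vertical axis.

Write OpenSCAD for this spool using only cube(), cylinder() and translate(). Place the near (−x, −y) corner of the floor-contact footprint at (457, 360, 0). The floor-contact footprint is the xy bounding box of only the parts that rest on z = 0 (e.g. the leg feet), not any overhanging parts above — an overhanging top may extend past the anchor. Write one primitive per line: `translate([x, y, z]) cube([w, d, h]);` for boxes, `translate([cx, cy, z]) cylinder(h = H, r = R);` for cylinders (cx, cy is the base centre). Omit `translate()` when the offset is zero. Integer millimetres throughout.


translate([676, 579, 0]) cylinder(h = 15, r = 219);
translate([676, 579, 15]) cylinder(h = 220, r = 70);
translate([676, 579, 235]) cylinder(h = 15, r = 219);


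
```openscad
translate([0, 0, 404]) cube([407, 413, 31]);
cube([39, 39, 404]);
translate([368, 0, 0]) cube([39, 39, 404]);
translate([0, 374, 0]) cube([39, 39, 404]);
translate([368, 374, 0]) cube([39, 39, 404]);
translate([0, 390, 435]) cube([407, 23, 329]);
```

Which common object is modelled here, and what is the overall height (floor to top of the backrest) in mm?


A chair. The overall height is 764 mm.

A slab on four corner posts with a tall panel at the back — a chair. The seat slab sits at z = 404 with thickness 31, and the 329 mm backrest starts at the seat top, so the overall height is 404 + 31 + 329 = 764 mm.


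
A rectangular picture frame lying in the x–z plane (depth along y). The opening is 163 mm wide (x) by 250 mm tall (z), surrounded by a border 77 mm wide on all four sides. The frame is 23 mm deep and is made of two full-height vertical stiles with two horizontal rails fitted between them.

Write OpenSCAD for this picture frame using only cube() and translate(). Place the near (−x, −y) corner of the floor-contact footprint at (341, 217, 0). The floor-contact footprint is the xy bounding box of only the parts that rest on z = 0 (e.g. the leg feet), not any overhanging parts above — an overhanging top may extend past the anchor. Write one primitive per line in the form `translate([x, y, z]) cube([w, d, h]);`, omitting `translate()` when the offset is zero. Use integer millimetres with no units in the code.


translate([341, 217, 0]) cube([77, 23, 404]);
translate([581, 217, 0]) cube([77, 23, 404]);
translate([418, 217, 0]) cube([163, 23, 77]);
translate([418, 217, 327]) cube([163, 23, 77]);


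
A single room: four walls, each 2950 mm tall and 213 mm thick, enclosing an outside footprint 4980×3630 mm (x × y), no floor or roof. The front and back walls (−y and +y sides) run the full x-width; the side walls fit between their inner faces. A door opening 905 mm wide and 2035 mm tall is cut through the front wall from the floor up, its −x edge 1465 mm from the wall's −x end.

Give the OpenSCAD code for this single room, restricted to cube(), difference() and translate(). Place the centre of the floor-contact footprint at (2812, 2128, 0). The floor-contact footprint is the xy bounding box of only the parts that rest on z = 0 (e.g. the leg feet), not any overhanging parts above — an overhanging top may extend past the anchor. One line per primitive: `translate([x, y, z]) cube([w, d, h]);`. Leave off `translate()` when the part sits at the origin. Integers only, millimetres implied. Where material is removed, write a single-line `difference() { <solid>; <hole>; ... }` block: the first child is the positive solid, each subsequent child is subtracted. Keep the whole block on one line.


difference() { translate([322, 313, 0]) cube([4980, 213, 2950]); translate([1787, 313, 0]) cube([905, 213, 2035]); }
translate([322, 3730, 0]) cube([4980, 213, 2950]);
translate([322, 526, 0]) cube([213, 3204, 2950]);
translate([5089, 526, 0]) cube([213, 3204, 2950]);


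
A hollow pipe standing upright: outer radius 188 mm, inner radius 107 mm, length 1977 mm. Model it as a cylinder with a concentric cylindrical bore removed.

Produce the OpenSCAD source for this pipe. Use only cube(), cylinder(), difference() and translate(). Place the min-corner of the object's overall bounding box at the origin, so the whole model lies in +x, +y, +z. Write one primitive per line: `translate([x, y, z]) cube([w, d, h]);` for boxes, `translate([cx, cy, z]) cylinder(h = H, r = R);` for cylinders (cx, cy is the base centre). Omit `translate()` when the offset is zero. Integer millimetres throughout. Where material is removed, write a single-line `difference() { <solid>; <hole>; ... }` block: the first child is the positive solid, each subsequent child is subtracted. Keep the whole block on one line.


difference() { translate([188, 188, 0]) cylinder(h = 1977, r = 188); translate([188, 188, 0]) cylinder(h = 1977, r = 107); }


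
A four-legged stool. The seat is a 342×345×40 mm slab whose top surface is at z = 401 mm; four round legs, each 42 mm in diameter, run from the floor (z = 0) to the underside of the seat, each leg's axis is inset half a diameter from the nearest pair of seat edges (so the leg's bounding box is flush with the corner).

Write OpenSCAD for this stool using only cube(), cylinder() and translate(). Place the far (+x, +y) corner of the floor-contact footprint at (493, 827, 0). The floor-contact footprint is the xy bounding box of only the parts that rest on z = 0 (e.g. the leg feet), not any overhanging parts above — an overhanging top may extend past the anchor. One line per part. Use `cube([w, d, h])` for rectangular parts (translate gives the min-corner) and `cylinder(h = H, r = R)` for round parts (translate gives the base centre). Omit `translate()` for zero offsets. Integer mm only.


translate([151, 482, 361]) cube([342, 345, 40]);
translate([172, 503, 0]) cylinder(h = 361, r = 21);
translate([472, 503, 0]) cylinder(h = 361, r = 21);
translate([172, 806, 0]) cylinder(h = 361, r = 21);
translate([472, 806, 0]) cylinder(h = 361, r = 21);


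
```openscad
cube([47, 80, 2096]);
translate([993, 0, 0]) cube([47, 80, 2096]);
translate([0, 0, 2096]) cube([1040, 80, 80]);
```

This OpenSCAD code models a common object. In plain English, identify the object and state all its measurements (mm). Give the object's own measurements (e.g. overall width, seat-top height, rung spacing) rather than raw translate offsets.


A door frame. The clear opening is 946 mm wide and 2096 mm high. Two 47 mm wide jambs, 80 mm deep, stand either side of the opening from the floor to the top of the opening. A 80 mm thick head sits across the top of both jambs, spanning the full outside width of the frame.


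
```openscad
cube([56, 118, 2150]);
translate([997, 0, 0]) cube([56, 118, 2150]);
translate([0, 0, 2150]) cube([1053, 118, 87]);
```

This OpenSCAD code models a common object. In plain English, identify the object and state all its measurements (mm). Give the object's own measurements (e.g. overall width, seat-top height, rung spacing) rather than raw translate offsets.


A door frame. The clear opening is 941 mm wide and 2150 mm high. Two 56 mm wide jambs, 118 mm deep, stand either side of the opening from the floor to the top of the opening. A 87 mm thick head sits across the top of both jambs, spanning the full outside width of the frame.


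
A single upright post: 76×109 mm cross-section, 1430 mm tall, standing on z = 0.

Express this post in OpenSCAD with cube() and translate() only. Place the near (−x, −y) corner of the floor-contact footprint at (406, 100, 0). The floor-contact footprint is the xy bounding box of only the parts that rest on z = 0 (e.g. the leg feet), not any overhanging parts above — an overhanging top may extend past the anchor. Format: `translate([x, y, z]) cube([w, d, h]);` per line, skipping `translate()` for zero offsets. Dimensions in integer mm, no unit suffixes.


translate([406, 100, 0]) cube([76, 109, 1430]);


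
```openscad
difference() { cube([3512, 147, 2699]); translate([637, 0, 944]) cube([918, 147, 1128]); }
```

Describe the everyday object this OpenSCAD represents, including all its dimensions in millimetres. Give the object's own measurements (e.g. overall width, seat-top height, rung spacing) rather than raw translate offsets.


A wall 3512 mm long (x), 147 mm thick (y), 2699 mm tall, with a rectangular window opening cut through it. The opening is 918 mm wide and 1128 mm tall; its sill is at z = 944 mm and its near (−x) edge is 637 mm from the wall's −x end. The opening passes through the full wall thickness.


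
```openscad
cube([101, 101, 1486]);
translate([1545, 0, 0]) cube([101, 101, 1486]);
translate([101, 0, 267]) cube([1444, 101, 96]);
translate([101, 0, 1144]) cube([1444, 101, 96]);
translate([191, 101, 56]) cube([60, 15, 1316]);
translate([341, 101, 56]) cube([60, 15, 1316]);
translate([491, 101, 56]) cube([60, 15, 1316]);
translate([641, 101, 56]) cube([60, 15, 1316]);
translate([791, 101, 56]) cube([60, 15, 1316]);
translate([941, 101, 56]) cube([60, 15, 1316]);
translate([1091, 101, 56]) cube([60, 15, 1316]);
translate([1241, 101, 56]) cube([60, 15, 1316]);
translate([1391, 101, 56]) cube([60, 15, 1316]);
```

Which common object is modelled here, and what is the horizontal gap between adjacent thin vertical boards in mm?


A fence section. The picket gap is 90 mm.

Two posts, two rails, 9 pickets — a fence section. Span 1444 mm holds 9 pickets of 60 mm with 10 equal gaps: ⌊(1444 − 9·60) / 10⌋ = 90 mm.


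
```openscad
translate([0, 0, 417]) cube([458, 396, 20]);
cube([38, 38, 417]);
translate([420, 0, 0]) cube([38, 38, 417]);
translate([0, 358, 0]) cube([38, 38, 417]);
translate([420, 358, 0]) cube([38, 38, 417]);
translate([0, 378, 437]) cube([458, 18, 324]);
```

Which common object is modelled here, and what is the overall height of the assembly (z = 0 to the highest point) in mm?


A chair. The overall height is 761 mm.

A slab on four corner posts with a tall panel at the back — a chair. The seat slab sits at z = 417 with thickness 20, and the 324 mm backrest starts at the seat top, so the overall height is 417 + 20 + 324 = 761 mm.


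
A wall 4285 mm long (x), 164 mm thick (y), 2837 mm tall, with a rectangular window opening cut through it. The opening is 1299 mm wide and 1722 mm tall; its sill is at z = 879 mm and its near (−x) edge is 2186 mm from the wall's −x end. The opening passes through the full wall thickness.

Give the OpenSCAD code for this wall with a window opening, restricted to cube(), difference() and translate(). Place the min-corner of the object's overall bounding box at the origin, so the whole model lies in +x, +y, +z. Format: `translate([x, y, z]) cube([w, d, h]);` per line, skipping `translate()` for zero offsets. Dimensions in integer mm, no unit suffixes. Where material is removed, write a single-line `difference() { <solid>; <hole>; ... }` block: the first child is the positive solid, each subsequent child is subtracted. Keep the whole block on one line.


difference() { cube([4285, 164, 2837]); translate([2186, 0, 879]) cube([1299, 164, 1722]); }


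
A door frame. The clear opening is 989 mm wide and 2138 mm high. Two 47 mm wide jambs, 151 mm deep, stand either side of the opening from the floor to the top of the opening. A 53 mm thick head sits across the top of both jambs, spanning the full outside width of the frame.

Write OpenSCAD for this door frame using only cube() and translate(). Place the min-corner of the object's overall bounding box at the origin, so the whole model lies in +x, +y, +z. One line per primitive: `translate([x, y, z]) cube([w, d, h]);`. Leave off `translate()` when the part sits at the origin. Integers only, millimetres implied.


cube([47, 151, 2138]);
translate([1036, 0, 0]) cube([47, 151, 2138]);
translate([0, 0, 2138]) cube([1083, 151, 53]);


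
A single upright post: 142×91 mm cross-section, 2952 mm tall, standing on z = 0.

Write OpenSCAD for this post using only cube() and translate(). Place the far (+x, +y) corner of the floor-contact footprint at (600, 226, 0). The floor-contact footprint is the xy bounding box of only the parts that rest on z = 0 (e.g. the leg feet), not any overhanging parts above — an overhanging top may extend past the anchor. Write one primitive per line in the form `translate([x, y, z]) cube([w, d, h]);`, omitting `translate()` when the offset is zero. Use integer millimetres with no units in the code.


translate([458, 135, 0]) cube([142, 91, 2952]);


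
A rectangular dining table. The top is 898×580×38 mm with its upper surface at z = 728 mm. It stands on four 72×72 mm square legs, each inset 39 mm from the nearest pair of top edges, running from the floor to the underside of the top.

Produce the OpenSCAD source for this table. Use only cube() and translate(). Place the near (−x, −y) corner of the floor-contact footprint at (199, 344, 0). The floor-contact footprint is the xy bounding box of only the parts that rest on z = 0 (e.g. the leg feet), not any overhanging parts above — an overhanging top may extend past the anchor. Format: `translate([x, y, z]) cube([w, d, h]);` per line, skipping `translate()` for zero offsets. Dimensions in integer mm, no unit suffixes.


translate([160, 305, 690]) cube([898, 580, 38]);
translate([199, 344, 0]) cube([72, 72, 690]);
translate([947, 344, 0]) cube([72, 72, 690]);
translate([199, 774, 0]) cube([72, 72, 690]);
translate([947, 774, 0]) cube([72, 72, 690]);


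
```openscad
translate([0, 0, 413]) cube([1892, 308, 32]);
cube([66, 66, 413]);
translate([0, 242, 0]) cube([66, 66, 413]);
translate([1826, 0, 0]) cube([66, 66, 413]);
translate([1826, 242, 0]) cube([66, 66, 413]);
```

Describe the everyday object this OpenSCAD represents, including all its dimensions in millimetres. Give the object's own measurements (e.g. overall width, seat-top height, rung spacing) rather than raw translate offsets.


A bench: a 1892×308 mm seat slab, 32 mm thick, top at z = 445 mm, on four 66×66 mm square legs flush with the seat corners and standing on z = 0.


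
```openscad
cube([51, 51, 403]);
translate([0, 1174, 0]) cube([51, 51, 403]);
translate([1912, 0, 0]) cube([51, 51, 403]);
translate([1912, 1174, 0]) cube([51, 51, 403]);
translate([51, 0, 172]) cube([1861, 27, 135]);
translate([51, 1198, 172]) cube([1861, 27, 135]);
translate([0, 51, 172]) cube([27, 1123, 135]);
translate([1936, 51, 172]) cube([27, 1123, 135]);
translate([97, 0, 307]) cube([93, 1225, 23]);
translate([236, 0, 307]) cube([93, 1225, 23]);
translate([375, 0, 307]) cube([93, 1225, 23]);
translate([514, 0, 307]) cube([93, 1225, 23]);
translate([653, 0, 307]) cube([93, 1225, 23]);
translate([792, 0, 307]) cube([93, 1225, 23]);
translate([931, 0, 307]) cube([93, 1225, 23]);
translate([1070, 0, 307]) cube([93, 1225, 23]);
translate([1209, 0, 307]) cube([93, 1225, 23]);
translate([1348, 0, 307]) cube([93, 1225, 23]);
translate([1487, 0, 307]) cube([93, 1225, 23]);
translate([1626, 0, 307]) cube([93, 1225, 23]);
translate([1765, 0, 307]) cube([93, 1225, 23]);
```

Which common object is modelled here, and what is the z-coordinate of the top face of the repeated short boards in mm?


A bed frame. The slat-top height is 330 mm.

Four posts, four rails, and a row of slats — a bed frame. Slats sit on the rails at z = 172 + 135 = 307; with slat thickness 23, the top is 330 mm.


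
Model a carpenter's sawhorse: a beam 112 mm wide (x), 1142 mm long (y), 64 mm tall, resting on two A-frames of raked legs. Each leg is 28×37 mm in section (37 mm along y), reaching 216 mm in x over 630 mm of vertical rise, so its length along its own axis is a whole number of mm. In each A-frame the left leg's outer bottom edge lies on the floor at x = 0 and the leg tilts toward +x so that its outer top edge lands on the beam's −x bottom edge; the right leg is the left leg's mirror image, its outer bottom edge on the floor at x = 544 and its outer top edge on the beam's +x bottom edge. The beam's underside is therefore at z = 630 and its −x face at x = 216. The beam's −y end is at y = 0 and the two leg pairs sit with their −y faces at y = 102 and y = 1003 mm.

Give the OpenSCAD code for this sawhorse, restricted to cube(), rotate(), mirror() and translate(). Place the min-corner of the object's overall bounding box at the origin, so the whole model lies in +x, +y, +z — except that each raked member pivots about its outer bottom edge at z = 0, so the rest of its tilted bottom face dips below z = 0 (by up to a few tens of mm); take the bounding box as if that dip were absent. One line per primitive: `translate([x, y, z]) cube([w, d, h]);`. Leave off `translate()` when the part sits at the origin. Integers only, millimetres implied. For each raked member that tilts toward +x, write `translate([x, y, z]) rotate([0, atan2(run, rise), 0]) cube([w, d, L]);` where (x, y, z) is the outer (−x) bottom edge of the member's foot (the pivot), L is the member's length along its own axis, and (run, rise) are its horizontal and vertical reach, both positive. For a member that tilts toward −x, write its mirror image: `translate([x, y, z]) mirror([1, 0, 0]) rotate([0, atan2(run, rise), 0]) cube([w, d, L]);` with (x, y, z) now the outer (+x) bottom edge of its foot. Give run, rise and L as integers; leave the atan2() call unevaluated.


translate([216, 0, 630]) cube([112, 1142, 64]);
translate([0, 102, 0]) rotate([0, atan2(216, 630), 0]) cube([28, 37, 666]);
translate([544, 102, 0]) mirror([1, 0, 0]) rotate([0, atan2(216, 630), 0]) cube([28, 37, 666]);
translate([0, 1003, 0]) rotate([0, atan2(216, 630), 0]) cube([28, 37, 666]);
translate([544, 1003, 0]) mirror([1, 0, 0]) rotate([0, atan2(216, 630), 0]) cube([28, 37, 666]);


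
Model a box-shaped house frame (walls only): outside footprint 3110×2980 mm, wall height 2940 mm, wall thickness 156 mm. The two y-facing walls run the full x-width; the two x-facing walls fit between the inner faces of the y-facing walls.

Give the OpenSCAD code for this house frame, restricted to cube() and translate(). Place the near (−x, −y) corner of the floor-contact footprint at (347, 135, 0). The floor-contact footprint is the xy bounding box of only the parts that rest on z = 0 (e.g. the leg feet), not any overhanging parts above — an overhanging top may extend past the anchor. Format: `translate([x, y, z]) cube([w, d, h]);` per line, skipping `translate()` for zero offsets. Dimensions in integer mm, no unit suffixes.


translate([347, 135, 0]) cube([3110, 156, 2940]);
translate([347, 2959, 0]) cube([3110, 156, 2940]);
translate([347, 291, 0]) cube([156, 2668, 2940]);
translate([3301, 291, 0]) cube([156, 2668, 2940]);


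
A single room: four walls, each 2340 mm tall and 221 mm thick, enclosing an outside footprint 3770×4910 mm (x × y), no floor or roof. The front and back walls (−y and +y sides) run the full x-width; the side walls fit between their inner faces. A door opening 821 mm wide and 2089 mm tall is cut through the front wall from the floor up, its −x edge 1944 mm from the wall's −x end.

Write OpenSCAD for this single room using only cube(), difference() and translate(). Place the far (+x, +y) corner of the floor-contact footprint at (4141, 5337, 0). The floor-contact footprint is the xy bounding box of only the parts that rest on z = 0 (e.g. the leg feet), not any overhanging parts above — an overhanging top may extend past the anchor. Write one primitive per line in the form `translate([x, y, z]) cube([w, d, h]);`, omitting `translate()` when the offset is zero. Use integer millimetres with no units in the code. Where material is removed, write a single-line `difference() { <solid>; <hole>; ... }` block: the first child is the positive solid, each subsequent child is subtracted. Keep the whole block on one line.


difference() { translate([371, 427, 0]) cube([3770, 221, 2340]); translate([2315, 427, 0]) cube([821, 221, 2089]); }
translate([371, 5116, 0]) cube([3770, 221, 2340]);
translate([371, 648, 0]) cube([221, 4468, 2340]);
translate([3920, 648, 0]) cube([221, 4468, 2340]);


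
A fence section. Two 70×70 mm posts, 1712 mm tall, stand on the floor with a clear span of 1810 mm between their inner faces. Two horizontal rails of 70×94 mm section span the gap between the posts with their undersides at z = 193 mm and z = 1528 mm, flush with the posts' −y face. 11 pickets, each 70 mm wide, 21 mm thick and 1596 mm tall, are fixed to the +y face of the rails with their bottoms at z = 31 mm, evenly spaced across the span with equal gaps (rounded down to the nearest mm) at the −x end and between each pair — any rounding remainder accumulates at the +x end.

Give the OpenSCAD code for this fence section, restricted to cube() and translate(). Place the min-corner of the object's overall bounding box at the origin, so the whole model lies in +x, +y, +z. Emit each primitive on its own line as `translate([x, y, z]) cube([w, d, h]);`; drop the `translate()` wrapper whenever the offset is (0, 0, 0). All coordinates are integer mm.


cube([70, 70, 1712]);
translate([1880, 0, 0]) cube([70, 70, 1712]);
translate([70, 0, 193]) cube([1810, 70, 94]);
translate([70, 0, 1528]) cube([1810, 70, 94]);
translate([156, 70, 31]) cube([70, 21, 1596]);
translate([312, 70, 31]) cube([70, 21, 1596]);
translate([468, 70, 31]) cube([70, 21, 1596]);
translate([624, 70, 31]) cube([70, 21, 1596]);
translate([780, 70, 31]) cube([70, 21, 1596]);
translate([936, 70, 31]) cube([70, 21, 1596]);
translate([1092, 70, 31]) cube([70, 21, 1596]);
translate([1248, 70, 31]) cube([70, 21, 1596]);
translate([1404, 70, 31]) cube([70, 21, 1596]);
translate([1560, 70, 31]) cube([70, 21, 1596]);
translate([1716, 70, 31]) cube([70, 21, 1596]);


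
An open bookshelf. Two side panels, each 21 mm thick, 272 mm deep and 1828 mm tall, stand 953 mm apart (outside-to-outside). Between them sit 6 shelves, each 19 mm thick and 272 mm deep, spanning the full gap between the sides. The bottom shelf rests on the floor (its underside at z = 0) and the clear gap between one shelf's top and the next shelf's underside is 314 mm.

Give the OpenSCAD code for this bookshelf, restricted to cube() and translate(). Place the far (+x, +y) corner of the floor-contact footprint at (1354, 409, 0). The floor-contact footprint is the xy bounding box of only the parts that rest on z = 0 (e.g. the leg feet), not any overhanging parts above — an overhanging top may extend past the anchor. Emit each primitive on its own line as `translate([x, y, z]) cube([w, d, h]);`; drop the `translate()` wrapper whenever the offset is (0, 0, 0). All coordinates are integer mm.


translate([401, 137, 0]) cube([21, 272, 1828]);
translate([1333, 137, 0]) cube([21, 272, 1828]);
translate([422, 137, 0]) cube([911, 272, 19]);
translate([422, 137, 333]) cube([911, 272, 19]);
translate([422, 137, 666]) cube([911, 272, 19]);
translate([422, 137, 999]) cube([911, 272, 19]);
translate([422, 137, 1332]) cube([911, 272, 19]);
translate([422, 137, 1665]) cube([911, 272, 19]);


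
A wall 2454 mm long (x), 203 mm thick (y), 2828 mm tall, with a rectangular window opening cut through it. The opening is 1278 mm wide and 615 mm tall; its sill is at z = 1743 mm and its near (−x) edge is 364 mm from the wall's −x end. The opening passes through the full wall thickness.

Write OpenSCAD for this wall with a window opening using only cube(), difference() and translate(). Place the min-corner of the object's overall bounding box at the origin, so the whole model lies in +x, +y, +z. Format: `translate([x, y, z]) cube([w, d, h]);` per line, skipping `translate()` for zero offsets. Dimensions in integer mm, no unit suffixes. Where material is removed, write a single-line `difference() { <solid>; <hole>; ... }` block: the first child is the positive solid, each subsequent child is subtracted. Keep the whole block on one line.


difference() { cube([2454, 203, 2828]); translate([364, 0, 1743]) cube([1278, 203, 615]); }


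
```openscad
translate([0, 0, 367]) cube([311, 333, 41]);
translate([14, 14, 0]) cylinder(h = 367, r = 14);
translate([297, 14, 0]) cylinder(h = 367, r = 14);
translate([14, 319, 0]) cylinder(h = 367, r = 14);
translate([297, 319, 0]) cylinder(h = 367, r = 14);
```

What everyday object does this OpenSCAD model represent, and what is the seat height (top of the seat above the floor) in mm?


A stool. The seat height is 408 mm.

A 311×333×41 slab at z = 367 on four corner cylinders — a stool. The seat top is 367 + 41 = 408 mm.


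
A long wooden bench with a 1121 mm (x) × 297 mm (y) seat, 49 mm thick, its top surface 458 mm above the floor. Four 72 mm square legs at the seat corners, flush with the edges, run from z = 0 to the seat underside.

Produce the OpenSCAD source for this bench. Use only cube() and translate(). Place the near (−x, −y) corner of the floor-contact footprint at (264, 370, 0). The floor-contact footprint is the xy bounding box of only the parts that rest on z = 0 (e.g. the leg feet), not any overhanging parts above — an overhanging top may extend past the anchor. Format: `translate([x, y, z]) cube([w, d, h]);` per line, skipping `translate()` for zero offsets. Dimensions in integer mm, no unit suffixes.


translate([264, 370, 409]) cube([1121, 297, 49]);
translate([264, 370, 0]) cube([72, 72, 409]);
translate([264, 595, 0]) cube([72, 72, 409]);
translate([1313, 370, 0]) cube([72, 72, 409]);
translate([1313, 595, 0]) cube([72, 72, 409]);


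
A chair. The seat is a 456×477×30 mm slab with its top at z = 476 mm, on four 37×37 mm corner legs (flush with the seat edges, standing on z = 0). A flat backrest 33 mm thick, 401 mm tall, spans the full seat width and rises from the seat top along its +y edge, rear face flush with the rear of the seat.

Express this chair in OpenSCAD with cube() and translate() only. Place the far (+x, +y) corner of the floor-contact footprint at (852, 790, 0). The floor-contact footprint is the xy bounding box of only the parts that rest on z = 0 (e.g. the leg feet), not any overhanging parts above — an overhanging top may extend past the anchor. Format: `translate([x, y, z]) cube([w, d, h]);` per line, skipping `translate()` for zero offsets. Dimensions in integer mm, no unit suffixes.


translate([396, 313, 446]) cube([456, 477, 30]);
translate([396, 313, 0]) cube([37, 37, 446]);
translate([815, 313, 0]) cube([37, 37, 446]);
translate([396, 753, 0]) cube([37, 37, 446]);
translate([815, 753, 0]) cube([37, 37, 446]);
translate([396, 757, 476]) cube([456, 33, 401]);


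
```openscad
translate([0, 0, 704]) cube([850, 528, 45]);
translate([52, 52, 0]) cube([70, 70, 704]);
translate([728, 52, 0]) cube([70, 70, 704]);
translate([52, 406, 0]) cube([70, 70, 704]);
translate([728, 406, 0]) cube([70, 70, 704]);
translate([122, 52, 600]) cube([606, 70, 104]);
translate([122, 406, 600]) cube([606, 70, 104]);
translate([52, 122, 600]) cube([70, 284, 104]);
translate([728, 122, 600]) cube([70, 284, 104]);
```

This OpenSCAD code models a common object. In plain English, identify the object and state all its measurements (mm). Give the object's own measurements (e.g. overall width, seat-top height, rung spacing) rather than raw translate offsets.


A rectangular dining table. The top is 850×528×45 mm with its upper surface at z = 749 mm. It stands on four 70×70 mm square legs, each inset 52 mm from the nearest pair of top edges, running from the floor to the underside of the top. Four apron rails, 70 mm thick and 104 mm tall, run between adjacent legs with their top edges flush with the underside of the top and their outer faces flush with the legs' outer faces.
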